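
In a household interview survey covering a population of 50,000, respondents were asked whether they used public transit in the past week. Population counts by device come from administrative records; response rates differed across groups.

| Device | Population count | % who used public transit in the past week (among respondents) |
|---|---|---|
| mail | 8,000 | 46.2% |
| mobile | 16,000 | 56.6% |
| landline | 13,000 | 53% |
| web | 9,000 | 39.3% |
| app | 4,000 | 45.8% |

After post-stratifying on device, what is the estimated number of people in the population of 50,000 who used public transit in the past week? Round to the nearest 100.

25,000

Apply each group's respondent rate to its population count:
  mail: 8,000 × 46.2% = 3696
  mobile: 16,000 × 56.6% = 9056
  landline: 13,000 × 53% = 6890
  web: 9,000 × 39.3% = 3537
  app: 4,000 × 45.8% = 1832
Estimated total = 25,011 → 25,000.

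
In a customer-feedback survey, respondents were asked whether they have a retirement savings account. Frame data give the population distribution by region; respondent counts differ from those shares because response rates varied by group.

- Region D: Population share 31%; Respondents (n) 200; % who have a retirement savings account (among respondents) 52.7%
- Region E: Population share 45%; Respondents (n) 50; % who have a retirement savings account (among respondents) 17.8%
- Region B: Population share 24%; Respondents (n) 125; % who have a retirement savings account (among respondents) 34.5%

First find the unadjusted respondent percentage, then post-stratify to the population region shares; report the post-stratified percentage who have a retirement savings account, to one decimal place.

Without adjustment, the pooled respondent share is:
  (200/375)×52.7 + (50/375)×17.8 + (125/375)×34.5 = 41.98%
Reweighting by population region shares:
  0.31×52.7 + 0.45×17.8 + 0.24×34.5 = 32.627%

32.6%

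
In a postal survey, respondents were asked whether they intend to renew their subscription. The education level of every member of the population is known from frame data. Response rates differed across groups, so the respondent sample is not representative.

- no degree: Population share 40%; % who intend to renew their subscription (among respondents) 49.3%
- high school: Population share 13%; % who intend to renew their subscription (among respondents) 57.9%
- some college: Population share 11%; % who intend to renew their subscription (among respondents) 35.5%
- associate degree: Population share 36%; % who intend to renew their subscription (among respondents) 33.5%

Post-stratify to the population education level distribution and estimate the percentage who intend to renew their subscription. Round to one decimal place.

43.2%

Weight each group's respondent value by its population share:
  no degree: 0.4 × 49.3 = 19.72
  high school: 0.13 × 57.9 = 7.527
  some college: 0.11 × 35.5 = 3.905
  associate degree: 0.36 × 33.5 = 12.06
Post-stratified estimate = 43.212 → 43.2%.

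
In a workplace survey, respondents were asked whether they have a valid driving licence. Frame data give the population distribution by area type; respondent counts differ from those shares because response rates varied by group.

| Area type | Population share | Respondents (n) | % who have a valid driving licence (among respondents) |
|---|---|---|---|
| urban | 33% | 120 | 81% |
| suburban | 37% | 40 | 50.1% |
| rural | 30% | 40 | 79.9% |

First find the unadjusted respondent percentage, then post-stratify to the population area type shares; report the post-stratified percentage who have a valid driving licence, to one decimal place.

69.2%

Without adjustment, the pooled respondent share is:
  (120/200)×81 + (40/200)×50.1 + (40/200)×79.9 = 74.6%
Post-stratifying to population shares instead:
  0.33×81 + 0.37×50.1 + 0.3×79.9 = 69.237%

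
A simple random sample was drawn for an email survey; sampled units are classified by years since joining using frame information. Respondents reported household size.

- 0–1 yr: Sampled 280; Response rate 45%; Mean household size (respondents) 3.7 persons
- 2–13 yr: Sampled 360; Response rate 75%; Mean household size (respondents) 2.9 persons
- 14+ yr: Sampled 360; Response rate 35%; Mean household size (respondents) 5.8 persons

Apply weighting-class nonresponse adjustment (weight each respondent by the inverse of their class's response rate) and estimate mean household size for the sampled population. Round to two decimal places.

Inverse-response-rate weighting restores each class to its sampled count, so class totals weight by n_sampled:
  0–1 yr: 280 × 3.7 = 1036
  2–13 yr: 360 × 2.9 = 1044
  14+ yr: 360 × 5.8 = 2088
Adjusted estimate = 4168 / 1,000 = 4.168 → 4.17.

4.17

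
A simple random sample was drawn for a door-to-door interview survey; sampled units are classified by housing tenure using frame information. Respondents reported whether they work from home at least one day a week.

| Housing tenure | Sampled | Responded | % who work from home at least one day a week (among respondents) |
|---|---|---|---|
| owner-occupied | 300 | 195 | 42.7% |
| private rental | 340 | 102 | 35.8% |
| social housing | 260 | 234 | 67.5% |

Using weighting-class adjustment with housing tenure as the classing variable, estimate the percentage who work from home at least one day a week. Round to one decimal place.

Class response rates: owner-occupied 195/300 = 65%, private rental 102/340 = 30%, social housing 234/260 = 90%.
Weighting each respondent by the inverse class response rate inflates each class back to its sampled size, so the class weight is n_sampled:
  owner-occupied: 300 × 42.7 = 12,810
  private rental: 340 × 35.8 = 12172
  social housing: 260 × 67.5 = 17,550
Adjusted estimate = 42,532 / 900 = 47.2578 → 47.3%.

47.3%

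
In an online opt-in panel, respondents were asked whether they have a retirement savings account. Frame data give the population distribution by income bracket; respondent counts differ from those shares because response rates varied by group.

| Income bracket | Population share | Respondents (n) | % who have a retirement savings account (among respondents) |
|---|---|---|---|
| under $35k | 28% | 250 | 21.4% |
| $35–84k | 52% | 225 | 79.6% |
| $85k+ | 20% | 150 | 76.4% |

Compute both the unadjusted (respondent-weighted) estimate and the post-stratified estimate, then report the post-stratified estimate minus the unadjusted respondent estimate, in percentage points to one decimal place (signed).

+7.1 percentage points

Naive respondent-only estimate (weights = respondent counts):
  (250/625)×21.4 + (225/625)×79.6 + (150/625)×76.4 = 55.552%
Reweighting by population income bracket shares:
  0.28×21.4 + 0.52×79.6 + 0.2×76.4 = 62.664%
Difference = 62.664 − 55.552 = 7.112 pp.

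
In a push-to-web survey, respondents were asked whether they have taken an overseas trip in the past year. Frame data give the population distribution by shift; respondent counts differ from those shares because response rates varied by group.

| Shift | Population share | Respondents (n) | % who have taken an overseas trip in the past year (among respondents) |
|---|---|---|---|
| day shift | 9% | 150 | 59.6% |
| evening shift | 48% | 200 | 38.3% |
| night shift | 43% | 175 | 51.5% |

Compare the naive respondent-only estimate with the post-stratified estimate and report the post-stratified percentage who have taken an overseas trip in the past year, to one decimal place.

Without adjustment, the pooled respondent share is:
  (150/525)×59.6 + (200/525)×38.3 + (175/525)×51.5 = 48.7857%
Post-stratifying to population shares instead:
  0.09×59.6 + 0.48×38.3 + 0.43×51.5 = 45.893%

45.9%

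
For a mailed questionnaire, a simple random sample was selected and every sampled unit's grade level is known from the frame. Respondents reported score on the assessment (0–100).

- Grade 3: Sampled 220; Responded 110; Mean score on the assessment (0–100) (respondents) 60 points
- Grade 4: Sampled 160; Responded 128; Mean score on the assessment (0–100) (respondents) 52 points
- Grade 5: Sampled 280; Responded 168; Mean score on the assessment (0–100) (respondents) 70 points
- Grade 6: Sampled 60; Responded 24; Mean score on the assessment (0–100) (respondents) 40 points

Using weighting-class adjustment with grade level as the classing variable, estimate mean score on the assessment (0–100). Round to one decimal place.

60.4

Response rates by class: Grade 3 110/220 = 50%, Grade 4 128/160 = 80%, Grade 5 168/280 = 60%, Grade 6 24/60 = 40%.
Each respondent's weight = sampled/responded in their class; summing within a class gives n_sampled, so:
  Grade 3: 220 × 60 = 13,200
  Grade 4: 160 × 52 = 8320
  Grade 5: 280 × 70 = 19,600
  Grade 6: 60 × 40 = 2400
Adjusted estimate = 43,520 / 720 = 60.4444 → 60.4.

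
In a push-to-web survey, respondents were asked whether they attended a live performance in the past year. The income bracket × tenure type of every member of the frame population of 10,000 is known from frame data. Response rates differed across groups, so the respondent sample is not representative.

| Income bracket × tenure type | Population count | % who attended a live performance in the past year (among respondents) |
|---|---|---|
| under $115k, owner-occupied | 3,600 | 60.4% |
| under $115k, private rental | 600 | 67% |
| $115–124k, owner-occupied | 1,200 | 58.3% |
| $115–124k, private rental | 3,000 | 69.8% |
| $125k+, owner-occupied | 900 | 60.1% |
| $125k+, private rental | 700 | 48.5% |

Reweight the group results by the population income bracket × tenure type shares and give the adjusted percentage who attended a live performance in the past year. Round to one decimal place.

Reweight to the known income bracket × tenure type distribution:
  under $115k, owner-occupied: (3,600/10,000) × 60.4 = 21.744
  under $115k, private rental: (600/10,000) × 67 = 4.02
  $115–124k, owner-occupied: (1,200/10,000) × 58.3 = 6.996
  $115–124k, private rental: (3,000/10,000) × 69.8 = 20.94
  $125k+, owner-occupied: (900/10,000) × 60.1 = 5.409
  $125k+, private rental: (700/10,000) × 48.5 = 3.395
Post-stratified estimate = 62.504 → 62.5%.

62.5%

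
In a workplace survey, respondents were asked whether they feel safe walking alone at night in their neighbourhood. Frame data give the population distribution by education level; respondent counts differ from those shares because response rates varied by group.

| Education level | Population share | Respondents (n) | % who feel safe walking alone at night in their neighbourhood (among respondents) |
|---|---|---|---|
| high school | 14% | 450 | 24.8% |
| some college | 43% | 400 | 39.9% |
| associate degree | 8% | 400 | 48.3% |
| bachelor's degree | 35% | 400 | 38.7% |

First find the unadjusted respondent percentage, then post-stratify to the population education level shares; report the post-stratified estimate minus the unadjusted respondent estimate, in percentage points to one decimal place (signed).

+0.5 percentage points

Without adjustment, the pooled respondent share is:
  (450/1650)×24.8 + (400/1650)×39.9 + (400/1650)×48.3 + (400/1650)×38.7 = 37.5273%
Post-stratified estimate weights by population shares:
  0.14×24.8 + 0.43×39.9 + 0.08×48.3 + 0.35×38.7 = 38.038%
Difference = 38.038 − 37.5273 = 0.5107 pp.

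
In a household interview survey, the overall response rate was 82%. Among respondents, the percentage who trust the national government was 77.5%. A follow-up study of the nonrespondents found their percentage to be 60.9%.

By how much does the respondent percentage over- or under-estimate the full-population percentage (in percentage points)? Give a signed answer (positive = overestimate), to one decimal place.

+3.0 percentage points

Nonresponse fraction = 1 − 0.82 = 0.18.
Bias = (nonresponse fraction) × (respondent percentage − nonrespondent percentage)
     = 0.18 × (77.5 − 60.9) = 0.18 × 16.6 = 2.988.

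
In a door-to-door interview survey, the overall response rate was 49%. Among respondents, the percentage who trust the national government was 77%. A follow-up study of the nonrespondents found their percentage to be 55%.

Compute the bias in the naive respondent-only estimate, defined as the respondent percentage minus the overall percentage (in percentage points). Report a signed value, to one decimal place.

Nonresponse fraction = 1 − 0.49 = 0.51.
Bias = (nonresponse fraction) × (respondent percentage − nonrespondent percentage)
     = 0.51 × (77 − 55) = 0.51 × 22 = 11.22.

+11.2 percentage points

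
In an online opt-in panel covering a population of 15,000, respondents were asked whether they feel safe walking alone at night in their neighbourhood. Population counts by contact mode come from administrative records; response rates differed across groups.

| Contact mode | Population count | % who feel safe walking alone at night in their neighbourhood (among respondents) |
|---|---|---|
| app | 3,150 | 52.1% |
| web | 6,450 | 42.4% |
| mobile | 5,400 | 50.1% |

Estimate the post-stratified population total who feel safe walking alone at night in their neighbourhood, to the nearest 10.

7,080

Apply each group's respondent rate to its population count:
  app: 3,150 × 52.1% = 1641.15
  web: 6,450 × 42.4% = 2734.8
  mobile: 5,400 × 50.1% = 2705.4
Estimated total = 7081.35 → 7,080.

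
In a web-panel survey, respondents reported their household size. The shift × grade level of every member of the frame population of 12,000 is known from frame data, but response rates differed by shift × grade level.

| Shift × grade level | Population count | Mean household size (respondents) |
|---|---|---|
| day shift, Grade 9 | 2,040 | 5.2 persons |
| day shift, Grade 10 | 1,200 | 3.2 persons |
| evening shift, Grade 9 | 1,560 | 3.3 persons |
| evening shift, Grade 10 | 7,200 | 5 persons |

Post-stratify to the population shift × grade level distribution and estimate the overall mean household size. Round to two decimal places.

4.63

Each cell contributes population-share × respondent value:
  day shift, Grade 9: (2,040/12,000) × 5.2 = 0.884
  day shift, Grade 10: (1,200/12,000) × 3.2 = 0.32
  evening shift, Grade 9: (1,560/12,000) × 3.3 = 0.429
  evening shift, Grade 10: (7,200/12,000) × 5 = 3
Post-stratified estimate = 4.633 → 4.63.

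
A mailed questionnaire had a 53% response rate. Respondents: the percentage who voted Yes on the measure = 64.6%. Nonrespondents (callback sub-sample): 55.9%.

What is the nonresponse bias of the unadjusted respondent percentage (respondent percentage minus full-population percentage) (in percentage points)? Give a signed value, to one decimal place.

+4.1 percentage points

Nonresponse fraction = 1 − 0.53 = 0.47.
Bias = (nonresponse fraction) × (respondent percentage − nonrespondent percentage)
     = 0.47 × (64.6 − 55.9) = 0.47 × 8.7 = 4.089.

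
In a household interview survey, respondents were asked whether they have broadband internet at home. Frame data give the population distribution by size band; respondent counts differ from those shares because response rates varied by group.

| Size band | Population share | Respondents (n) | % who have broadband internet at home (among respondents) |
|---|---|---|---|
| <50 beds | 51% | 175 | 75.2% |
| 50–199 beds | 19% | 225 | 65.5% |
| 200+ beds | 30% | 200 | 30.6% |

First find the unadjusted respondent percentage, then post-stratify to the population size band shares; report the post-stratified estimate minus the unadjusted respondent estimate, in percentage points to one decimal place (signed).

+3.3 percentage points

Naive respondent-only estimate (weights = respondent counts):
  (175/600)×75.2 + (225/600)×65.5 + (200/600)×30.6 = 56.6958%
Reweighting by population size band shares:
  0.51×75.2 + 0.19×65.5 + 0.3×30.6 = 59.977%
Difference = 59.977 − 56.6958 = 3.2812 pp.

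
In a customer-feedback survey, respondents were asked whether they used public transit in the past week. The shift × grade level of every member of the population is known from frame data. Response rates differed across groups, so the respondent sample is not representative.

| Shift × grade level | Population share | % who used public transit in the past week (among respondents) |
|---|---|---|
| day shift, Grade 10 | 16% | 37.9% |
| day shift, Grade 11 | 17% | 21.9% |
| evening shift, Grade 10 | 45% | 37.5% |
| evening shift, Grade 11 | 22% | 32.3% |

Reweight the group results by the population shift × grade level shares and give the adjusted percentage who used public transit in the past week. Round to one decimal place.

33.8%

Reweight to the known shift × grade level distribution:
  day shift, Grade 10: 0.16 × 37.9 = 6.064
  day shift, Grade 11: 0.17 × 21.9 = 3.723
  evening shift, Grade 10: 0.45 × 37.5 = 16.875
  evening shift, Grade 11: 0.22 × 32.3 = 7.106
Post-stratified estimate = 33.768 → 33.8%.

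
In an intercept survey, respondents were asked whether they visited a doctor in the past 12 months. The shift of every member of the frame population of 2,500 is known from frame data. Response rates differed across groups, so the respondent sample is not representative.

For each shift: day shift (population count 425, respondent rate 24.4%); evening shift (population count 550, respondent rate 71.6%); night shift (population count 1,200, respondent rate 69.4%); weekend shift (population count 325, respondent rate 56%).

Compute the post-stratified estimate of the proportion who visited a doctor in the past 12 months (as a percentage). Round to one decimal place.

Each cell contributes population-share × respondent value:
  day shift: (425/2,500) × 24.4 = 4.148
  evening shift: (550/2,500) × 71.6 = 15.752
  night shift: (1,200/2,500) × 69.4 = 33.312
  weekend shift: (325/2,500) × 56 = 7.28
Post-stratified estimate = 60.492 → 60.5%.

60.5%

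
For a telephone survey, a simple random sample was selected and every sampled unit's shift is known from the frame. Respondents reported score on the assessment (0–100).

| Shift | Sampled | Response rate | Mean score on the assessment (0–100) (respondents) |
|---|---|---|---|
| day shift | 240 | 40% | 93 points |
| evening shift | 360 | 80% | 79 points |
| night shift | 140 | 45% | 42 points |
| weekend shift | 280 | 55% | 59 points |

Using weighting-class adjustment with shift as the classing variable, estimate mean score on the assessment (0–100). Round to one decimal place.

71.7

Weighting each respondent by the inverse class response rate inflates each class back to its sampled size, so the class weight is n_sampled:
  day shift: 240 × 93 = 22,320
  evening shift: 360 × 79 = 28,440
  night shift: 140 × 42 = 5880
  weekend shift: 280 × 59 = 16,520
Adjusted estimate = 73,160 / 1,020 = 71.7255 → 71.7.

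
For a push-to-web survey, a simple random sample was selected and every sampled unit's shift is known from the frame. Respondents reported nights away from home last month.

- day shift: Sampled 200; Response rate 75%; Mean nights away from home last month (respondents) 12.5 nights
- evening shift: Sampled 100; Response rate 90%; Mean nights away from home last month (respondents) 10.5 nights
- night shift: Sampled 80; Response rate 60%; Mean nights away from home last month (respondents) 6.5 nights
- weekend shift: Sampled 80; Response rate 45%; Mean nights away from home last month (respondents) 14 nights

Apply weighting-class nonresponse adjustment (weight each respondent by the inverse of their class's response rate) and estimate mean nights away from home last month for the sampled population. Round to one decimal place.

11.3

With weight = n_sampled/n_responded per class, the weighted class total is n_sampled:
  day shift: 200 × 12.5 = 2500
  evening shift: 100 × 10.5 = 1050
  night shift: 80 × 6.5 = 520
  weekend shift: 80 × 14 = 1120
Adjusted estimate = 5190 / 460 = 11.2826 → 11.3.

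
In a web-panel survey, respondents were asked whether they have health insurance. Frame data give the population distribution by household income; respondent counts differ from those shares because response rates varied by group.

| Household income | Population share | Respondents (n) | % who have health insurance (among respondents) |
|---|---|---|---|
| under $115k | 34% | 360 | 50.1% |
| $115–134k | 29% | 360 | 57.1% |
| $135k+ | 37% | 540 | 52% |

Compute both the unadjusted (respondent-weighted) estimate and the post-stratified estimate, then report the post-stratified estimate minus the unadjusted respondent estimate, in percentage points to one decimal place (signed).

-0.1 percentage points

Naive respondent-only estimate (weights = respondent counts):
  (360/1260)×50.1 + (360/1260)×57.1 + (540/1260)×52 = 52.9143%
Reweighting by population household income shares:
  0.34×50.1 + 0.29×57.1 + 0.37×52 = 52.833%
Difference = 52.833 − 52.9143 = -0.0813 pp.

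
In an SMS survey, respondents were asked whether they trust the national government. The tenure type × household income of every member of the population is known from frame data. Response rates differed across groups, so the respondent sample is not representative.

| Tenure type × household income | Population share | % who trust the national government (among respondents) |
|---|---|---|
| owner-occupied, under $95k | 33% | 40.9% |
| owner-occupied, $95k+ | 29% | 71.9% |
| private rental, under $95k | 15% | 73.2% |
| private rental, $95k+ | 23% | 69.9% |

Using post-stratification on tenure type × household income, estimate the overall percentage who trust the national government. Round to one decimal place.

61.4%

Reweight to the known tenure type × household income distribution:
  owner-occupied, under $95k: 0.33 × 40.9 = 13.497
  owner-occupied, $95k+: 0.29 × 71.9 = 20.851
  private rental, under $95k: 0.15 × 73.2 = 10.98
  private rental, $95k+: 0.23 × 69.9 = 16.077
Post-stratified estimate = 61.405 → 61.4%.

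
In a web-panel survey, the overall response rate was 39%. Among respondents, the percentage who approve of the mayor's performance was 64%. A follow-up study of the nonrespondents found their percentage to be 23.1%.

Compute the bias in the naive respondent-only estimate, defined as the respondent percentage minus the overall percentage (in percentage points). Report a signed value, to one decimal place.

Nonresponse fraction = 1 − 0.39 = 0.61.
Bias = (nonresponse fraction) × (respondent percentage − nonrespondent percentage)
     = 0.61 × (64 − 23.1) = 0.61 × 40.9 = 24.949.

+24.9 percentage points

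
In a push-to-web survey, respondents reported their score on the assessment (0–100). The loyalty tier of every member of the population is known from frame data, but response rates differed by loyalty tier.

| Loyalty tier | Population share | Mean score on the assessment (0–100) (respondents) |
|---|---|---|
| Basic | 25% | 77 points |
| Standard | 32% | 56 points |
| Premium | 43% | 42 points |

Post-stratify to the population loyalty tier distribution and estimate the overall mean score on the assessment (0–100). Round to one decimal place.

Weight each group's respondent value by its population share:
  Basic: 0.25 × 77 = 19.25
  Standard: 0.32 × 56 = 17.92
  Premium: 0.43 × 42 = 18.06
Post-stratified estimate = 55.23 → 55.2.

55.2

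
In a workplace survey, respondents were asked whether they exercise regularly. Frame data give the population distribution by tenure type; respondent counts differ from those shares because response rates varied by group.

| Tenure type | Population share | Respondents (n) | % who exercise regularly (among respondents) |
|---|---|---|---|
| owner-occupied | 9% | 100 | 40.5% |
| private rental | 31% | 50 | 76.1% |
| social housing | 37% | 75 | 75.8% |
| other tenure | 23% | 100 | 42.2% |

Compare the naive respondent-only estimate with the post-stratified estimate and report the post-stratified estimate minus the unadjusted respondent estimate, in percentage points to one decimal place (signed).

+10.3 percentage points

Naive respondent-only estimate (weights = respondent counts):
  (100/325)×40.5 + (50/325)×76.1 + (75/325)×75.8 + (100/325)×42.2 = 54.6462%
Post-stratified estimate weights by population shares:
  0.09×40.5 + 0.31×76.1 + 0.37×75.8 + 0.23×42.2 = 64.988%
Difference = 64.988 − 54.6462 = 10.3418 pp.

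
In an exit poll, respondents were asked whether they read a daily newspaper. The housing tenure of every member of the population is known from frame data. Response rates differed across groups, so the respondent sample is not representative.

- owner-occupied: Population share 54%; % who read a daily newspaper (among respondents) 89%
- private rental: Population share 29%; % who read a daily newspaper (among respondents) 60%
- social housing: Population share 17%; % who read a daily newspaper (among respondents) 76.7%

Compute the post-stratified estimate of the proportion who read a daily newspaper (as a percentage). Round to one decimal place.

Weight each group's respondent value by its population share:
  owner-occupied: 0.54 × 89 = 48.06
  private rental: 0.29 × 60 = 17.4
  social housing: 0.17 × 76.7 = 13.039
Post-stratified estimate = 78.499 → 78.5%.

78.5%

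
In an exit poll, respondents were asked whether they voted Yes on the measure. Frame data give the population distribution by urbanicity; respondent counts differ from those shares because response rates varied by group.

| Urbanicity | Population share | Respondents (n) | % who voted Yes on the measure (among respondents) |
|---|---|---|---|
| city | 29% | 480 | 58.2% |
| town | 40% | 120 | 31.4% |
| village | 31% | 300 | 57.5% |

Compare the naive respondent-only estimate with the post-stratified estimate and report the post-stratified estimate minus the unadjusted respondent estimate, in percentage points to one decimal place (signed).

-7.1 percentage points

Naive respondent-only estimate (weights = respondent counts):
  (480/900)×58.2 + (120/900)×31.4 + (300/900)×57.5 = 54.3933%
Post-stratifying to population shares instead:
  0.29×58.2 + 0.4×31.4 + 0.31×57.5 = 47.263%
Difference = 47.263 − 54.3933 = -7.1303 pp.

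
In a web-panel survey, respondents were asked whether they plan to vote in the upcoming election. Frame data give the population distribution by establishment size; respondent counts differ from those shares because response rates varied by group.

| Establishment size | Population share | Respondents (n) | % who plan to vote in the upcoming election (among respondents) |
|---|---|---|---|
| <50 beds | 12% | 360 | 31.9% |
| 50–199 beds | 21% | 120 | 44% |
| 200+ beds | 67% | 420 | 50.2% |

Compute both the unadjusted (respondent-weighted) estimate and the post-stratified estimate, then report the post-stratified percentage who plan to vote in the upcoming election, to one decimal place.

46.7%

Unadjusted (pooled respondent) estimate weights by respondent counts:
  (360/900)×31.9 + (120/900)×44 + (420/900)×50.2 = 42.0533%
Post-stratifying to population shares instead:
  0.12×31.9 + 0.21×44 + 0.67×50.2 = 46.702%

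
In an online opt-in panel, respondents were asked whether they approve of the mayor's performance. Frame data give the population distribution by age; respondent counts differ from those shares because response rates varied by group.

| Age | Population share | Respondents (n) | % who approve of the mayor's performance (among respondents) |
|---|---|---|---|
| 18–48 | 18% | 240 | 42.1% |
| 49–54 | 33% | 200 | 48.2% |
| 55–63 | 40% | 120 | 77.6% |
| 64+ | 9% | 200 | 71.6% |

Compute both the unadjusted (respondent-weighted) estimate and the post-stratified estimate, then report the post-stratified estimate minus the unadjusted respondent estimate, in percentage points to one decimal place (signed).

+3.9 percentage points

Unadjusted (pooled respondent) estimate weights by respondent counts:
  (240/760)×42.1 + (200/760)×48.2 + (120/760)×77.6 + (200/760)×71.6 = 57.0737%
Reweighting by population age shares:
  0.18×42.1 + 0.33×48.2 + 0.4×77.6 + 0.09×71.6 = 60.968%
Difference = 60.968 − 57.0737 = 3.8943 pp.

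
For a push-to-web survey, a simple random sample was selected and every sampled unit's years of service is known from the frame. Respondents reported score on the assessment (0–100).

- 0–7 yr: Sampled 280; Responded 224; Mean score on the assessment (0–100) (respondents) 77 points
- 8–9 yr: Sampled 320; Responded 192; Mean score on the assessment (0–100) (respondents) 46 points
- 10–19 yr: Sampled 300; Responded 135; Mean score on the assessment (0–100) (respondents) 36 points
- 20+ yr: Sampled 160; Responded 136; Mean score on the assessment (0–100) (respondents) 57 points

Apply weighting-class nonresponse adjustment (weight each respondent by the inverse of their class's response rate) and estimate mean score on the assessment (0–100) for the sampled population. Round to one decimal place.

Class response rates: 0–7 yr 224/280 = 80%, 8–9 yr 192/320 = 60%, 10–19 yr 135/300 = 45%, 20+ yr 136/160 = 85%.
Weighting each respondent by the inverse class response rate inflates each class back to its sampled size, so the class weight is n_sampled:
  0–7 yr: 280 × 77 = 21,560
  8–9 yr: 320 × 46 = 14,720
  10–19 yr: 300 × 36 = 10,800
  20+ yr: 160 × 57 = 9120
Adjusted estimate = 56,200 / 1,060 = 53.0189 → 53.0.

53.0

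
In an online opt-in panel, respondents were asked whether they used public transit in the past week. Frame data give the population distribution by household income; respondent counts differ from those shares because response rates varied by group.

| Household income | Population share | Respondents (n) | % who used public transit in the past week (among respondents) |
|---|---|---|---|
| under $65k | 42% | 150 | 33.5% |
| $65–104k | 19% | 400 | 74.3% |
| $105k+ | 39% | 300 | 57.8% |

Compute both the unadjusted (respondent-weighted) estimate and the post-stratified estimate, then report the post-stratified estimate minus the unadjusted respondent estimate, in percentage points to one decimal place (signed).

-10.5 percentage points

Unadjusted (pooled respondent) estimate weights by respondent counts:
  (150/850)×33.5 + (400/850)×74.3 + (300/850)×57.8 = 61.2765%
Post-stratified estimate weights by population shares:
  0.42×33.5 + 0.19×74.3 + 0.39×57.8 = 50.729%
Difference = 50.729 − 61.2765 = -10.5475 pp.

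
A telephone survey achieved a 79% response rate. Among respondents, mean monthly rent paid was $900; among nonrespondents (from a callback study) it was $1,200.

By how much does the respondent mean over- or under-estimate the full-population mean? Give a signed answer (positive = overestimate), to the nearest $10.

Nonresponse fraction = 1 − 0.79 = 0.21.
Bias = (nonresponse fraction) × (respondent mean − nonrespondent mean)
     = 0.21 × (900 − 1200) = 0.21 × -300 = -63.

-$60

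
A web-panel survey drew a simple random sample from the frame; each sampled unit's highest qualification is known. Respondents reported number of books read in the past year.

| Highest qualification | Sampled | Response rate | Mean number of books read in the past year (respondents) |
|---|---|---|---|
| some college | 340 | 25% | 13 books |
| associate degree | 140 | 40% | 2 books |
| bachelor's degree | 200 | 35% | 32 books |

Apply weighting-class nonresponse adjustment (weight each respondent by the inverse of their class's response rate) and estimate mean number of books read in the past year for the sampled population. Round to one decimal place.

Weighting each respondent by the inverse class response rate inflates each class back to its sampled size, so the class weight is n_sampled:
  some college: 340 × 13 = 4420
  associate degree: 140 × 2 = 280
  bachelor's degree: 200 × 32 = 6400
Adjusted estimate = 11,100 / 680 = 16.3235 → 16.3.

16.3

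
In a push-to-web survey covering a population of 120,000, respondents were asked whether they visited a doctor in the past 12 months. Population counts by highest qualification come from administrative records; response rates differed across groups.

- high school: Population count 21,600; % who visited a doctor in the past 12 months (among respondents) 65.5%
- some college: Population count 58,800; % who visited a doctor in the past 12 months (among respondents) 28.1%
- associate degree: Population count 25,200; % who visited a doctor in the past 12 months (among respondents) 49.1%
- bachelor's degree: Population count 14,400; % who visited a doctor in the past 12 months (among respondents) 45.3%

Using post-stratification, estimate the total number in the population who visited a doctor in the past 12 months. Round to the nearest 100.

Estimated count per cell = population count × respondent percentage:
  high school: 21,600 × 65.5% = 14,148
  some college: 58,800 × 28.1% = 16522.8
  associate degree: 25,200 × 49.1% = 12373.2
  bachelor's degree: 14,400 × 45.3% = 6523.2
Estimated total = 49567.2 → 49,600.

49,600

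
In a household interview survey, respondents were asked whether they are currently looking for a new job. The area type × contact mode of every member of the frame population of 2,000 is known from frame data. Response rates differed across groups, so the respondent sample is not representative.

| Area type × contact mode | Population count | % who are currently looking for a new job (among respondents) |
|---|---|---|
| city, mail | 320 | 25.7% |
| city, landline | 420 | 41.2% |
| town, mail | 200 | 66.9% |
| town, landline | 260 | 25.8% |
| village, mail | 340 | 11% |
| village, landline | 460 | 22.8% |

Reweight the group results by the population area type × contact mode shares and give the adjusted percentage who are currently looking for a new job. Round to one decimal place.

Reweight to the known area type × contact mode distribution:
  city, mail: (320/2,000) × 25.7 = 4.112
  city, landline: (420/2,000) × 41.2 = 8.652
  town, mail: (200/2,000) × 66.9 = 6.69
  town, landline: (260/2,000) × 25.8 = 3.354
  village, mail: (340/2,000) × 11 = 1.87
  village, landline: (460/2,000) × 22.8 = 5.244
Post-stratified estimate = 29.922 → 29.9%.

29.9%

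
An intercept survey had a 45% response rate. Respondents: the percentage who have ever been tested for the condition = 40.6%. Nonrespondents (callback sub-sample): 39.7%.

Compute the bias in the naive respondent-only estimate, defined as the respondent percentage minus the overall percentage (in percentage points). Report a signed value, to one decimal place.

Nonresponse fraction = 1 − 0.45 = 0.55.
Bias = (nonresponse fraction) × (respondent percentage − nonrespondent percentage)
     = 0.55 × (40.6 − 39.7) = 0.55 × 0.9 = 0.495.

+0.5 percentage points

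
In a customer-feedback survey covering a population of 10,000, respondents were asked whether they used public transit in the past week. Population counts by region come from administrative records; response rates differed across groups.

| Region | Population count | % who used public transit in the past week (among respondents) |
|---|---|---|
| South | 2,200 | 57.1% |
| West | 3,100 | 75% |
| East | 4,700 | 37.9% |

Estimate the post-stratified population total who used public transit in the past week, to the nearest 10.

Apply each group's respondent rate to its population count:
  South: 2,200 × 57.1% = 1256.2
  West: 3,100 × 75% = 2325
  East: 4,700 × 37.9% = 1781.3
Estimated total = 5362.5 → 5,360.

5,360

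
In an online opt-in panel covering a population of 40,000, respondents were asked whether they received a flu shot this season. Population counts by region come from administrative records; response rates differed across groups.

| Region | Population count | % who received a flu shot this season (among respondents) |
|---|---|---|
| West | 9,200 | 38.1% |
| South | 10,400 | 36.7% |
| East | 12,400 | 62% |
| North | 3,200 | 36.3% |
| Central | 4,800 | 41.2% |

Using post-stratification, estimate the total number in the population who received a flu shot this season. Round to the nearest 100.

18,100

Apply each group's respondent rate to its population count:
  West: 9,200 × 38.1% = 3505.2
  South: 10,400 × 36.7% = 3816.8
  East: 12,400 × 62% = 7688
  North: 3,200 × 36.3% = 1161.6
  Central: 4,800 × 41.2% = 1977.6
Estimated total = 18149.2 → 18,100.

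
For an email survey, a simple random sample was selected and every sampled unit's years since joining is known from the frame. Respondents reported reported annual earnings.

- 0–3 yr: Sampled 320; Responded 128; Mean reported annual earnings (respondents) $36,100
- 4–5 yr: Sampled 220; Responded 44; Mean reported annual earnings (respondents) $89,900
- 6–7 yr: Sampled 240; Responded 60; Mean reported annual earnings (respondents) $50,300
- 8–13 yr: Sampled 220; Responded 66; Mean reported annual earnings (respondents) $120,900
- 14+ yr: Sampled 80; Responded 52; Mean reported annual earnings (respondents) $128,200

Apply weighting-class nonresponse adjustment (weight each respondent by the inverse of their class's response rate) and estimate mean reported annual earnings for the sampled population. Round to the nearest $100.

Response rates by class: 0–3 yr 128/320 = 40%, 4–5 yr 44/220 = 20%, 6–7 yr 60/240 = 25%, 8–13 yr 66/220 = 30%, 14+ yr 52/80 = 65%.
Weighting each respondent by the inverse class response rate inflates each class back to its sampled size, so the class weight is n_sampled:
  0–3 yr: 320 × 36,100 = 11,552,000
  4–5 yr: 220 × 89,900 = 19,778,000
  6–7 yr: 240 × 50,300 = 12,072,000
  8–13 yr: 220 × 120,900 = 26,598,000
  14+ yr: 80 × 128,200 = 10,256,000
Adjusted estimate = 80,256,000 / 1,080 = 74311.1 → $74,300.

$74,300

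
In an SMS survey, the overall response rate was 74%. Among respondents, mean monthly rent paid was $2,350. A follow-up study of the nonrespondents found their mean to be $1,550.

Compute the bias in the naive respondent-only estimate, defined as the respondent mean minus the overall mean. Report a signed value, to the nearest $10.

Nonresponse fraction = 1 − 0.74 = 0.26.
Bias = (nonresponse fraction) × (respondent mean − nonrespondent mean)
     = 0.26 × (2350 − 1550) = 0.26 × 800 = 208.

+$210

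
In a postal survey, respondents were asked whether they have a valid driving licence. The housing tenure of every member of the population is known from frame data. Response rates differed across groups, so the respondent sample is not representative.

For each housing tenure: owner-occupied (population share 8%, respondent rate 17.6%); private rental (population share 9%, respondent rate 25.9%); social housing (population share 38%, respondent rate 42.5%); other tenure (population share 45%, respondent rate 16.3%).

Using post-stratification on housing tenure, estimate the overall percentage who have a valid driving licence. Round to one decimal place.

Reweight to the known housing tenure distribution:
  owner-occupied: 0.08 × 17.6 = 1.408
  private rental: 0.09 × 25.9 = 2.331
  social housing: 0.38 × 42.5 = 16.15
  other tenure: 0.45 × 16.3 = 7.335
Post-stratified estimate = 27.224 → 27.2%.

27.2%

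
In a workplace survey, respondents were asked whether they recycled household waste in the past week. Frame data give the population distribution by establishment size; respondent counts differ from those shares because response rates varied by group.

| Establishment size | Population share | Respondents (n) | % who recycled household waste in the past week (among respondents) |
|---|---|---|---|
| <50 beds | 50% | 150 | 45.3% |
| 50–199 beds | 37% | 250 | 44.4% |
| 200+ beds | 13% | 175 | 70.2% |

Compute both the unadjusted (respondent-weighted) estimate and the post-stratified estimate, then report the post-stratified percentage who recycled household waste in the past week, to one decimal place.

Unadjusted (pooled respondent) estimate weights by respondent counts:
  (150/575)×45.3 + (250/575)×44.4 + (175/575)×70.2 = 52.487%
Post-stratifying to population shares instead:
  0.5×45.3 + 0.37×44.4 + 0.13×70.2 = 48.204%

48.2%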